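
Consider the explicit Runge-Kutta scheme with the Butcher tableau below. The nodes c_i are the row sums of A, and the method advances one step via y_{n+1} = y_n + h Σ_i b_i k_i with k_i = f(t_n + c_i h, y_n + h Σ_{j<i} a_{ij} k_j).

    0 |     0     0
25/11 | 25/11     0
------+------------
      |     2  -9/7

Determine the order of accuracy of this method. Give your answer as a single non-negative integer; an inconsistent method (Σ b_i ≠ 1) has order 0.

0

b = (2, -9/7)
c = (0, 25/11)
Σ b_i: 2·1 + (-9/7)·1 = 5/7 ≠ 1 ⇒ order 0.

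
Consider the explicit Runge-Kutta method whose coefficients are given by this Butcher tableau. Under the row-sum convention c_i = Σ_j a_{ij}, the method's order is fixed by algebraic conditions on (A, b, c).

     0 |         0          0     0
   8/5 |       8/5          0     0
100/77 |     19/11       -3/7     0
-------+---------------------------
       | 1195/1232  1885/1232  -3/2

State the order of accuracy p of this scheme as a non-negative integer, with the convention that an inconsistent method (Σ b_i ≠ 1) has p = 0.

2

b = (1195/1232, 1885/1232, -3/2)
c = (0, 8/5, 100/77)
Ac = (0, 0, -24/35)
Σ b_i: 1195/1232·1 + 1885/1232·1 + (-3/2)·1 = 1 ✓
b·c: 1885/1232·8/5 + (-3/2)·100/77 = 1/2 ✓
b·c²: 1885/1232·64/25 + (-3/2)·10000/5929 = 41116/29645 ≠ 1/3 ⇒ order 2.
b·Ac: (-3/2)·(-24/35) = 36/35 ≠ 1/6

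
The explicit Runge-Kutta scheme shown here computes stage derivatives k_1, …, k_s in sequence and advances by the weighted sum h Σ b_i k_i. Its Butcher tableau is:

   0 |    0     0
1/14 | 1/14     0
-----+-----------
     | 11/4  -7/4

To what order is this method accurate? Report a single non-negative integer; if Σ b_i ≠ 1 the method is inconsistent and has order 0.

1

b = (11/4, -7/4)
c = (0, 1/14)
Σ b_i: 11/4·1 + (-7/4)·1 = 1 ✓
b·c: (-7/4)·1/14 = -1/8 ≠ 1/2 ⇒ order 1.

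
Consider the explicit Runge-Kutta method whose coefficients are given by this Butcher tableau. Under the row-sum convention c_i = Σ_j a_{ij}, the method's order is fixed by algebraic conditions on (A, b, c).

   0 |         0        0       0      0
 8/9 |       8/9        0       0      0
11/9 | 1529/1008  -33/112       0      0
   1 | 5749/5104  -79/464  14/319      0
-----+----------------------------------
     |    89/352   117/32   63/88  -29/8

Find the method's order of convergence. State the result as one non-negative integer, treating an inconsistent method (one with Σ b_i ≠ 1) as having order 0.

4

b = (89/352, 117/32, 63/88, -29/8)
c = (0, 8/9, 11/9, 1)
Ac = (0, 0, -11/42, -17/174)
Σ b_i: 89/352·1 + 117/32·1 + 63/88·1 + (-29/8)·1 = 1 ✓
b·c: 117/32·8/9 + 63/88·11/9 + (-29/8)·1 = 1/2 ✓
b·c²: 117/32·64/81 + 63/88·121/81 + (-29/8)·1 = 1/3 ✓
b·Ac: 63/88·(-11/42) + (-29/8)·(-17/174) = 1/6 ✓
b·c³: 117/32·512/729 + 63/88·1331/729 + (-29/8)·1 = 1/4 ✓
b·(c∘Ac): 63/88·(-121/378) + (-29/8)·(-17/174) = 1/8 ✓
b·Ac²: 63/88·(-44/189) + (-29/8)·(-2/29) = 1/12 ✓
b·A²c: (-29/8)·(-1/87) = 1/24 ✓; 4 stages ⇒ order 4.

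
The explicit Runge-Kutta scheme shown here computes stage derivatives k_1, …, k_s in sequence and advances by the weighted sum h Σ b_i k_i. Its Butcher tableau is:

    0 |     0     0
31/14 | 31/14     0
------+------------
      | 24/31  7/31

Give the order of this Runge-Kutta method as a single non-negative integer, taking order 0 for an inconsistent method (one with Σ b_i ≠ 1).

2

b = (24/31, 7/31)
c = (0, 31/14)
Σ b_i: 24/31·1 + 7/31·1 = 1 ✓
b·c: 7/31·31/14 = 1/2 ✓; 2 stages ⇒ order 2.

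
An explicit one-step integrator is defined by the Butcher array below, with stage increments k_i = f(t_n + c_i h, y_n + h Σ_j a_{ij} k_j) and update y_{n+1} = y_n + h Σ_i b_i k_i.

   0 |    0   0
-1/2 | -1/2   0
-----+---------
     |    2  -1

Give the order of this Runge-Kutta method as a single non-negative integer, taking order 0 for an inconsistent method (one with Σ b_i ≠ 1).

b = (2, -1)
c = (0, -1/2)
Σ b_i: 2·1 + (-1)·1 = 1 ✓
b·c: (-1)·(-1/2) = 1/2 ✓; 2 stages ⇒ order 2.

2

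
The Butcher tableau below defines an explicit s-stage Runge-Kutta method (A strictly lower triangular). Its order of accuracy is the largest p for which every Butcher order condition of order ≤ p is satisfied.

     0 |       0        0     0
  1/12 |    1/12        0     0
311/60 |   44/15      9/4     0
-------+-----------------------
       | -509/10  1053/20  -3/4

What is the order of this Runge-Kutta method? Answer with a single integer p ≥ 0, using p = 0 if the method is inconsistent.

b = (-509/10, 1053/20, -3/4)
c = (0, 1/12, 311/60)
Ac = (0, 0, 3/16)
Σ b_i: (-509/10)·1 + 1053/20·1 + (-3/4)·1 = 1 ✓
b·c: 1053/20·1/12 + (-3/4)·311/60 = 1/2 ✓
b·c²: 1053/20·1/144 + (-3/4)·96721/3600 = -47483/2400 ≠ 1/3 ⇒ order 2.
b·Ac: (-3/4)·3/16 = -9/64 ≠ 1/6

2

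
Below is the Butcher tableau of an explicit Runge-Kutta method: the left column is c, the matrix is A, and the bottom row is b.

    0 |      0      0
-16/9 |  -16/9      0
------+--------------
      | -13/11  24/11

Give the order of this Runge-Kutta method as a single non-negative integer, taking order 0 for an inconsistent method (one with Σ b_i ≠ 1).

1

b = (-13/11, 24/11)
c = (0, -16/9)
Σ b_i: (-13/11)·1 + 24/11·1 = 1 ✓
b·c: 24/11·(-16/9) = -128/33 ≠ 1/2 ⇒ order 1.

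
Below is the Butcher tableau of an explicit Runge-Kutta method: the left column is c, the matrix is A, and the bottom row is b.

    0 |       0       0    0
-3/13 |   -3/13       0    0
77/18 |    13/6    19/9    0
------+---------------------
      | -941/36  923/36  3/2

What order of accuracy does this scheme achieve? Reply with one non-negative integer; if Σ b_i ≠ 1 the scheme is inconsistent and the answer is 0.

b = (-941/36, 923/36, 3/2)
c = (0, -3/13, 77/18)
Ac = (0, 0, -19/39)
Σ b_i: (-941/36)·1 + 923/36·1 + 3/2·1 = 1 ✓
b·c: 923/36·(-3/13) + 3/2·77/18 = 1/2 ✓
b·c²: 923/36·9/169 + 3/2·5929/324 = 80911/2808 ≠ 1/3 ⇒ order 2.
b·Ac: 3/2·(-19/39) = -19/26 ≠ 1/6

2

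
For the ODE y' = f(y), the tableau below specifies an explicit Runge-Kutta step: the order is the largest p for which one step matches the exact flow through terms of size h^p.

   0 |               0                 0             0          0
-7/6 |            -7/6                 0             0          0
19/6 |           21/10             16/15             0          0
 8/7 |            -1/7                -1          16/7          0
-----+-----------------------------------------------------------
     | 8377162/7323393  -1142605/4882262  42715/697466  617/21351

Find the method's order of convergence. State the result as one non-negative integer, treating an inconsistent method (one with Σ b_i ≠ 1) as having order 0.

3

b = (8377162/7323393, -1142605/4882262, 42715/697466, 617/21351)
c = (0, -7/6, 19/6, 8/7)
Ac = (0, 0, -56/45, 353/42)
Σ b_i: 8377162/7323393·1 + (-1142605/4882262)·1 + 42715/697466·1 + 617/21351·1 = 1 ✓
b·c: (-1142605/4882262)·(-7/6) + 42715/697466·19/6 + 617/21351·8/7 = 1/2 ✓
b·c²: (-1142605/4882262)·49/36 + 42715/697466·361/36 + 617/21351·64/49 = 1/3 ✓
b·Ac: 42715/697466·(-56/45) + 617/21351·353/42 = 1/6 ✓
b·c³: (-1142605/4882262)·(-343/216) + 42715/697466·6859/216 + 617/21351·512/343 = 1244139493/527284296 ≠ 1/4 ⇒ order 3.
b·(c∘Ac): 42715/697466·(-532/135) + 617/21351·1412/147 = 341174/9415791 ≠ 1/8
b·Ac²: 42715/697466·196/135 + 617/21351·1811/84 = 3830569/5380452 ≠ 1/12
b·A²c: 617/21351·(-128/45) = -78976/960795 ≠ 1/24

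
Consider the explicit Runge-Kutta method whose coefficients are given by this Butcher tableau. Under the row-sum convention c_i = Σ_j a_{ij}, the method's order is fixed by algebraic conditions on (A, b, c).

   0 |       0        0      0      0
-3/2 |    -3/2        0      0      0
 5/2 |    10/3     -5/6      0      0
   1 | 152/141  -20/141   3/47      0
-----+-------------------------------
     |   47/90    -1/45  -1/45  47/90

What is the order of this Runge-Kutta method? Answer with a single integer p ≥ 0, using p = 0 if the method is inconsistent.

4

b = (47/90, -1/45, -1/45, 47/90)
c = (0, -3/2, 5/2, 1)
Ac = (0, 0, 5/4, 35/94)
Σ b_i: 47/90·1 + (-1/45)·1 + (-1/45)·1 + 47/90·1 = 1 ✓
b·c: (-1/45)·(-3/2) + (-1/45)·5/2 + 47/90·1 = 1/2 ✓
b·c²: (-1/45)·9/4 + (-1/45)·25/4 + 47/90·1 = 1/3 ✓
b·Ac: (-1/45)·5/4 + 47/90·35/94 = 1/6 ✓
b·c³: (-1/45)·(-27/8) + (-1/45)·125/8 + 47/90·1 = 1/4 ✓
b·(c∘Ac): (-1/45)·25/8 + 47/90·35/94 = 1/8 ✓
b·Ac²: (-1/45)·(-15/8) + 47/90·15/188 = 1/12 ✓
b·A²c: 47/90·15/188 = 1/24 ✓; 4 stages ⇒ order 4.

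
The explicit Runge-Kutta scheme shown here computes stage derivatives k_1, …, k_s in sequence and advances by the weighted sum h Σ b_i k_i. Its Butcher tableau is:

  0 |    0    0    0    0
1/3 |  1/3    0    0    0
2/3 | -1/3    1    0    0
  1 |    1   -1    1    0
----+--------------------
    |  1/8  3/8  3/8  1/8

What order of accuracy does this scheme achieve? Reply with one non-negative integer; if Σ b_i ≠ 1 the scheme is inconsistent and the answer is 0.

4

b = (1/8, 3/8, 3/8, 1/8)
c = (0, 1/3, 2/3, 1)
Ac = (0, 0, 1/3, 1/3)
Σ b_i: 1/8·1 + 3/8·1 + 3/8·1 + 1/8·1 = 1 ✓
b·c: 3/8·1/3 + 3/8·2/3 + 1/8·1 = 1/2 ✓
b·c²: 3/8·1/9 + 3/8·4/9 + 1/8·1 = 1/3 ✓
b·Ac: 3/8·1/3 + 1/8·1/3 = 1/6 ✓
b·c³: 3/8·1/27 + 3/8·8/27 + 1/8·1 = 1/4 ✓
b·(c∘Ac): 3/8·2/9 + 1/8·1/3 = 1/8 ✓
b·Ac²: 3/8·1/9 + 1/8·1/3 = 1/12 ✓
b·A²c: 1/8·1/3 = 1/24 ✓; 4 stages ⇒ order 4.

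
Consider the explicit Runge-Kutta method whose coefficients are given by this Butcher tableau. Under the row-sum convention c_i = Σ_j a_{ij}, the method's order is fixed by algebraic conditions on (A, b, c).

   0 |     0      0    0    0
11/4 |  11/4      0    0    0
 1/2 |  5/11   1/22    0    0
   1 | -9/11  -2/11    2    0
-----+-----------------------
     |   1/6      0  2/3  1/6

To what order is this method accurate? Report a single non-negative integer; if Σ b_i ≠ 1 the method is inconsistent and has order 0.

b = (1/6, 0, 2/3, 1/6)
c = (0, 11/4, 1/2, 1)
Ac = (0, 0, 1/8, 1/2)
Σ b_i: 1/6·1 + 2/3·1 + 1/6·1 = 1 ✓
b·c: 2/3·1/2 + 1/6·1 = 1/2 ✓
b·c²: 2/3·1/4 + 1/6·1 = 1/3 ✓
b·Ac: 2/3·1/8 + 1/6·1/2 = 1/6 ✓
b·c³: 2/3·1/8 + 1/6·1 = 1/4 ✓
b·(c∘Ac): 2/3·1/16 + 1/6·1/2 = 1/8 ✓
b·Ac²: 2/3·11/32 + 1/6·(-7/8) = 1/12 ✓
b·A²c: 1/6·1/4 = 1/24 ✓; 4 stages ⇒ order 4.

4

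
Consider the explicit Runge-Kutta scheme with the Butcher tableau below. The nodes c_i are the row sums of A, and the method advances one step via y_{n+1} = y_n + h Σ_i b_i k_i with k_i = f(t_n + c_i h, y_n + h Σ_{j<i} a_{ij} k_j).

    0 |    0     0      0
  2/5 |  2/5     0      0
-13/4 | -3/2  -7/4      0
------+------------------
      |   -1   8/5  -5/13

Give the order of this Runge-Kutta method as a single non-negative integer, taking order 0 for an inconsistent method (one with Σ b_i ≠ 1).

0

b = (-1, 8/5, -5/13)
c = (0, 2/5, -13/4)
Ac = (0, 0, -7/10)
Σ b_i: (-1)·1 + 8/5·1 + (-5/13)·1 = 14/65 ≠ 1 ⇒ order 0.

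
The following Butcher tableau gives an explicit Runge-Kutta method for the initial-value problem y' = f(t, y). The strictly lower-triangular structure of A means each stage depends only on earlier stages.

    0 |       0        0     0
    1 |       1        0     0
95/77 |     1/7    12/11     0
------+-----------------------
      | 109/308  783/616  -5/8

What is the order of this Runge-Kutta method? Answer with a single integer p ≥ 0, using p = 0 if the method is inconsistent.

2

b = (109/308, 783/616, -5/8)
c = (0, 1, 95/77)
Ac = (0, 0, 12/11)
Σ b_i: 109/308·1 + 783/616·1 + (-5/8)·1 = 1 ✓
b·c: 783/616·1 + (-5/8)·95/77 = 1/2 ✓
b·c²: 783/616·1 + (-5/8)·9025/5929 = 7583/23716 ≠ 1/3 ⇒ order 2.
b·Ac: (-5/8)·12/11 = -15/22 ≠ 1/6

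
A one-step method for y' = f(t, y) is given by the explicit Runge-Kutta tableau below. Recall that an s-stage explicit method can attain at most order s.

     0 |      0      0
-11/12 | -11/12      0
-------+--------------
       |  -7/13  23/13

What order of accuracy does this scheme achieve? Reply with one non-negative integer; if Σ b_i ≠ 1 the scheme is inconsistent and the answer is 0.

b = (-7/13, 23/13)
c = (0, -11/12)
Σ b_i: (-7/13)·1 + 23/13·1 = 16/13 ≠ 1 ⇒ order 0.

0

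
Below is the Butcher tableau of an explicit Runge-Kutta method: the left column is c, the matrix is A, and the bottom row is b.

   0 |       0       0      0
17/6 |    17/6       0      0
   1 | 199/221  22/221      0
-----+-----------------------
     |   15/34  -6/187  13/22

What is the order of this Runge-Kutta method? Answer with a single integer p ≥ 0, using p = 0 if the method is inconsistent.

b = (15/34, -6/187, 13/22)
c = (0, 17/6, 1)
Ac = (0, 0, 11/39)
Σ b_i: 15/34·1 + (-6/187)·1 + 13/22·1 = 1 ✓
b·c: (-6/187)·17/6 + 13/22·1 = 1/2 ✓
b·c²: (-6/187)·289/36 + 13/22·1 = 1/3 ✓
b·Ac: 13/22·11/39 = 1/6 ✓; 3 stages ⇒ order 3.

3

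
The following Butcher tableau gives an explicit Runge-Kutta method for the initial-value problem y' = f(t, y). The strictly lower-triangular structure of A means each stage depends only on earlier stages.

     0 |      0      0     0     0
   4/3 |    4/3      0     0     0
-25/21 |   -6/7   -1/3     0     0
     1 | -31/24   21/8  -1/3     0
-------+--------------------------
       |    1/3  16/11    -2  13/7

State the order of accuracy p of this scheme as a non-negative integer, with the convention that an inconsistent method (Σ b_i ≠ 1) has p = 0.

b = (1/3, 16/11, -2, 13/7)
c = (0, 4/3, -25/21, 1)
Ac = (0, 0, -4/9, 491/126)
Σ b_i: 1/3·1 + 16/11·1 + (-2)·1 + 13/7·1 = 380/231 ≠ 1 ⇒ order 0.

0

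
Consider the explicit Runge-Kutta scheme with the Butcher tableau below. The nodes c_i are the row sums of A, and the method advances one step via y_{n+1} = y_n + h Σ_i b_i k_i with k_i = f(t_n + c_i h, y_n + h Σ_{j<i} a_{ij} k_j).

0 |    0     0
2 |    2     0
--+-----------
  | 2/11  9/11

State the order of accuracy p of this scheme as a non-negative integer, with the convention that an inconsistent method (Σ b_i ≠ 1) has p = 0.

b = (2/11, 9/11)
c = (0, 2)
Σ b_i: 2/11·1 + 9/11·1 = 1 ✓
b·c: 9/11·2 = 18/11 ≠ 1/2 ⇒ order 1.

1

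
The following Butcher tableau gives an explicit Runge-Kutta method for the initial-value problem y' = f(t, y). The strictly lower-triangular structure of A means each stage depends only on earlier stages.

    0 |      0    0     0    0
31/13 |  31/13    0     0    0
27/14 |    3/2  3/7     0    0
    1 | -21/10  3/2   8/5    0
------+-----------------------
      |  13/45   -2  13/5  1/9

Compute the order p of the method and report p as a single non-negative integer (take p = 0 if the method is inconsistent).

b = (13/45, -2, 13/5, 1/9)
c = (0, 31/13, 27/14, 1)
Ac = (0, 0, 93/91, 6063/910)
Σ b_i: 13/45·1 + (-2)·1 + 13/5·1 + 1/9·1 = 1 ✓
b·c: (-2)·31/13 + 13/5·27/14 + 1/9·1 = 2917/8190 ≠ 1/2 ⇒ order 1.

1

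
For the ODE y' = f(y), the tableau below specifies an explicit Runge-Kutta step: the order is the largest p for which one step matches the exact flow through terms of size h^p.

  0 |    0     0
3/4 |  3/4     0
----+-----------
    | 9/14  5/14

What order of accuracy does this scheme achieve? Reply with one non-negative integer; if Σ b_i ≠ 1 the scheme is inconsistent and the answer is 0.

1

b = (9/14, 5/14)
c = (0, 3/4)
Σ b_i: 9/14·1 + 5/14·1 = 1 ✓
b·c: 5/14·3/4 = 15/56 ≠ 1/2 ⇒ order 1.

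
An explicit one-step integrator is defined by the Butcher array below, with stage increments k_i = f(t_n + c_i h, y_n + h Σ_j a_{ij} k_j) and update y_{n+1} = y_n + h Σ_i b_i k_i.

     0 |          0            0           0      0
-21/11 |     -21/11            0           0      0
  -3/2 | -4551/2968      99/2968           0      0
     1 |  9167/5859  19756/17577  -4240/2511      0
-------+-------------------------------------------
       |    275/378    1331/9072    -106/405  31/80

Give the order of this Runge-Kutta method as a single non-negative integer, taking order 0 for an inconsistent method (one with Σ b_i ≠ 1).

4

b = (275/378, 1331/9072, -106/405, 31/80)
c = (0, -21/11, -3/2, 1)
Ac = (0, 0, -27/424, 12/31)
Σ b_i: 275/378·1 + 1331/9072·1 + (-106/405)·1 + 31/80·1 = 1 ✓
b·c: 1331/9072·(-21/11) + (-106/405)·(-3/2) + 31/80·1 = 1/2 ✓
b·c²: 1331/9072·441/121 + (-106/405)·9/4 + 31/80·1 = 1/3 ✓
b·Ac: (-106/405)·(-27/424) + 31/80·12/31 = 1/6 ✓
b·c³: 1331/9072·(-9261/1331) + (-106/405)·(-27/8) + 31/80·1 = 1/4 ✓
b·(c∘Ac): (-106/405)·81/848 + 31/80·12/31 = 1/8 ✓
b·Ac²: (-106/405)·567/4664 + 31/80·304/1023 = 1/12 ✓
b·A²c: 31/80·10/93 = 1/24 ✓; 4 stages ⇒ order 4.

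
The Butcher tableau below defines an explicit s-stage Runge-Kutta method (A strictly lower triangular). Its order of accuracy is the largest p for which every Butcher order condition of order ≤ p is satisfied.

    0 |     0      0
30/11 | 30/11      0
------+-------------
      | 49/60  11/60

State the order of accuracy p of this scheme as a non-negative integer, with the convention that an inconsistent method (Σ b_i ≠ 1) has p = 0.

b = (49/60, 11/60)
c = (0, 30/11)
Σ b_i: 49/60·1 + 11/60·1 = 1 ✓
b·c: 11/60·30/11 = 1/2 ✓; 2 stages ⇒ order 2.

2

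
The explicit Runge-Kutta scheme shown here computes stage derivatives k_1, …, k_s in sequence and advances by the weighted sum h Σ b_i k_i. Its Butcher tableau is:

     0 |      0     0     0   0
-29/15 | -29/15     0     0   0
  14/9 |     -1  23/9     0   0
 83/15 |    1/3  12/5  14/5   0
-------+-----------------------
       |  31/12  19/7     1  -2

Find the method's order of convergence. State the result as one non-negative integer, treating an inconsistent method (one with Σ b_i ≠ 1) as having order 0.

b = (31/12, 19/7, 1, -2)
c = (0, -29/15, 14/9, 83/15)
Ac = (0, 0, -667/135, -64/225)
Σ b_i: 31/12·1 + 19/7·1 + 1·1 + (-2)·1 = 361/84 ≠ 1 ⇒ order 0.

0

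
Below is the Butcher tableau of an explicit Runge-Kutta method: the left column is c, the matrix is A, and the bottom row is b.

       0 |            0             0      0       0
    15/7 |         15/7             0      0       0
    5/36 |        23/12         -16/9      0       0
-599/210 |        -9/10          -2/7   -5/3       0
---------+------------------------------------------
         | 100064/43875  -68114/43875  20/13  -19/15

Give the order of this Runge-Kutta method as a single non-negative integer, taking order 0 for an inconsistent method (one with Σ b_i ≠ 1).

2

b = (100064/43875, -68114/43875, 20/13, -19/15)
c = (0, 15/7, 5/36, -599/210)
Ac = (0, 0, -80/21, -4465/5292)
Σ b_i: 100064/43875·1 + (-68114/43875)·1 + 20/13·1 + (-19/15)·1 = 1 ✓
b·c: (-68114/43875)·15/7 + 20/13·5/36 + (-19/15)·(-599/210) = 1/2 ✓
b·c²: (-68114/43875)·225/49 + 20/13·25/1296 + (-19/15)·358801/44100 = -112253429/6449625 ≠ 1/3 ⇒ order 2.
b·Ac: 20/13·(-80/21) + (-19/15)·(-4465/5292) = -989029/206388 ≠ 1/6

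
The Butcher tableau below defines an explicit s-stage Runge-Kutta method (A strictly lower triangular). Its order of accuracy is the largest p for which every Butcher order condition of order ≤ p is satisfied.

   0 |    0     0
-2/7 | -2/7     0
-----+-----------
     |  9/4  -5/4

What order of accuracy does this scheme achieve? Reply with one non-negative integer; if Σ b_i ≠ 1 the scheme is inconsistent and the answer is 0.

1

b = (9/4, -5/4)
c = (0, -2/7)
Σ b_i: 9/4·1 + (-5/4)·1 = 1 ✓
b·c: (-5/4)·(-2/7) = 5/14 ≠ 1/2 ⇒ order 1.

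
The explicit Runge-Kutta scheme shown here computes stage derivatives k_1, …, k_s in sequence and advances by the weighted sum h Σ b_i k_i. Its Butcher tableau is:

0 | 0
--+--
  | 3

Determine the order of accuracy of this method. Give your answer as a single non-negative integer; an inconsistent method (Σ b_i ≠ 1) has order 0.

0

b = (3)
c = (0)
Σ b_i: 3·1 = 3 ≠ 1 ⇒ order 0.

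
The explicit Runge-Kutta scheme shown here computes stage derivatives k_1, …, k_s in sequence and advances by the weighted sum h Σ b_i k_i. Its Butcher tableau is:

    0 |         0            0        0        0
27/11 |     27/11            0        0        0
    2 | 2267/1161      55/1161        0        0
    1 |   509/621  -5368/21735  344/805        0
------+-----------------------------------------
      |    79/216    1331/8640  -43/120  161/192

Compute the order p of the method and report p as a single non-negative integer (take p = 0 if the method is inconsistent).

b = (79/216, 1331/8640, -43/120, 161/192)
c = (0, 27/11, 2, 1)
Ac = (0, 0, 5/43, 40/161)
Σ b_i: 79/216·1 + 1331/8640·1 + (-43/120)·1 + 161/192·1 = 1 ✓
b·c: 1331/8640·27/11 + (-43/120)·2 + 161/192·1 = 1/2 ✓
b·c²: 1331/8640·729/121 + (-43/120)·4 + 161/192·1 = 1/3 ✓
b·Ac: (-43/120)·5/43 + 161/192·40/161 = 1/6 ✓
b·c³: 1331/8640·19683/1331 + (-43/120)·8 + 161/192·1 = 1/4 ✓
b·(c∘Ac): (-43/120)·10/43 + 161/192·40/161 = 1/8 ✓
b·Ac²: (-43/120)·135/473 + 161/192·56/253 = 1/12 ✓
b·A²c: 161/192·8/161 = 1/24 ✓; 4 stages ⇒ order 4.

4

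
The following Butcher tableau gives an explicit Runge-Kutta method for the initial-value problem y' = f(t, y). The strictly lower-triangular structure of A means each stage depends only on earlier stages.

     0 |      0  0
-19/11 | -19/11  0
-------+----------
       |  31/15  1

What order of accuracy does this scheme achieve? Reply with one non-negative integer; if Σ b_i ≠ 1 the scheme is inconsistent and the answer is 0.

0

b = (31/15, 1)
c = (0, -19/11)
Σ b_i: 31/15·1 + 1·1 = 46/15 ≠ 1 ⇒ order 0.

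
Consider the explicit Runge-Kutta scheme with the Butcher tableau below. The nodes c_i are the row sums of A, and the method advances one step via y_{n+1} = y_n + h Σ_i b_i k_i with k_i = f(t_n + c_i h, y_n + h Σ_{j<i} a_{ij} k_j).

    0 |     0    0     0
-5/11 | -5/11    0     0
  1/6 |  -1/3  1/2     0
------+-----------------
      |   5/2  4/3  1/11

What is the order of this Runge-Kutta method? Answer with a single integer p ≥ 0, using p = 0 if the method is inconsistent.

b = (5/2, 4/3, 1/11)
c = (0, -5/11, 1/6)
Ac = (0, 0, -5/22)
Σ b_i: 5/2·1 + 4/3·1 + 1/11·1 = 259/66 ≠ 1 ⇒ order 0.

0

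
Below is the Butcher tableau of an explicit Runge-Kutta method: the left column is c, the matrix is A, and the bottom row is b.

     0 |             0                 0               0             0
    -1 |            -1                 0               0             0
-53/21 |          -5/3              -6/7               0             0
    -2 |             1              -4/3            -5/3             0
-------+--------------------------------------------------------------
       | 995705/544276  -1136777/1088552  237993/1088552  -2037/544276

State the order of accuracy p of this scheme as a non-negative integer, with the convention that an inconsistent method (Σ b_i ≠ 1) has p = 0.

b = (995705/544276, -1136777/1088552, 237993/1088552, -2037/544276)
c = (0, -1, -53/21, -2)
Ac = (0, 0, 6/7, 349/63)
Σ b_i: 995705/544276·1 + (-1136777/1088552)·1 + 237993/1088552·1 + (-2037/544276)·1 = 1 ✓
b·c: (-1136777/1088552)·(-1) + 237993/1088552·(-53/21) + (-2037/544276)·(-2) = 1/2 ✓
b·c²: (-1136777/1088552)·1 + 237993/1088552·2809/441 + (-2037/544276)·4 = 1/3 ✓
b·Ac: 237993/1088552·6/7 + (-2037/544276)·349/63 = 1/6 ✓
b·c³: (-1136777/1088552)·(-1) + 237993/1088552·(-148877/9261) + (-2037/544276)·(-8) = -20920202/8572347 ≠ 1/4 ⇒ order 3.
b·(c∘Ac): 237993/1088552·(-106/49) + (-2037/544276)·(-698/63) = -704557/1632828 ≠ 1/8
b·Ac²: 237993/1088552·(-6/7) + (-2037/544276)·(-15809/1323) = -2446169/17144694 ≠ 1/12
b·A²c: (-2037/544276)·(-10/7) = 1455/272138 ≠ 1/24

3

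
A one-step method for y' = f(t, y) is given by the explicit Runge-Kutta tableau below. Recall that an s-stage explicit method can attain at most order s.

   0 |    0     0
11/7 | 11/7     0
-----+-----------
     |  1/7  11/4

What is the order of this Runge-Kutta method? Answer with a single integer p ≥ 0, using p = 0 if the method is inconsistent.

b = (1/7, 11/4)
c = (0, 11/7)
Σ b_i: 1/7·1 + 11/4·1 = 81/28 ≠ 1 ⇒ order 0.

0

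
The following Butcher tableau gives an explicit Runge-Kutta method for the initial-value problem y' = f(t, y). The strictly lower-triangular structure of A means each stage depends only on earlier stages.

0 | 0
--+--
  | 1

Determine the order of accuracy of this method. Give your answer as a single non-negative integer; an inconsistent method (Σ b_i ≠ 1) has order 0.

b = (1)
c = (0)
Σ b_i: 1·1 = 1 ✓; 1 stage ⇒ order 1.

1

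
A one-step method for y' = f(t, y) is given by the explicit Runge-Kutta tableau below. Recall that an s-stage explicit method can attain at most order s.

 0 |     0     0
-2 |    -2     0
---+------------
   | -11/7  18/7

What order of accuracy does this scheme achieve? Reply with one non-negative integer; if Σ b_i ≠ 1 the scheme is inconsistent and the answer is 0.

b = (-11/7, 18/7)
c = (0, -2)
Σ b_i: (-11/7)·1 + 18/7·1 = 1 ✓
b·c: 18/7·(-2) = -36/7 ≠ 1/2 ⇒ order 1.

1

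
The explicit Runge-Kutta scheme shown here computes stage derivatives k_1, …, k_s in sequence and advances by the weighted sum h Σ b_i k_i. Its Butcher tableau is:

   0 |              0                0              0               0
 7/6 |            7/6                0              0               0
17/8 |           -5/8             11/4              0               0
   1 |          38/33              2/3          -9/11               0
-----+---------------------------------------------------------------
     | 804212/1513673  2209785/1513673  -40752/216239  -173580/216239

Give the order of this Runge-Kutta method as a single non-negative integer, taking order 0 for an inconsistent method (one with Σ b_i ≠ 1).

b = (804212/1513673, 2209785/1513673, -40752/216239, -173580/216239)
c = (0, 7/6, 17/8, 1)
Ac = (0, 0, 77/24, -761/792)
Σ b_i: 804212/1513673·1 + 2209785/1513673·1 + (-40752/216239)·1 + (-173580/216239)·1 = 1 ✓
b·c: 2209785/1513673·7/6 + (-40752/216239)·17/8 + (-173580/216239)·1 = 1/2 ✓
b·c²: 2209785/1513673·49/36 + (-40752/216239)·289/64 + (-173580/216239)·1 = 1/3 ✓
b·Ac: (-40752/216239)·77/24 + (-173580/216239)·(-761/792) = 1/6 ✓
b·c³: 2209785/1513673·343/216 + (-40752/216239)·4913/512 + (-173580/216239)·1 = -18239119/62276832 ≠ 1/4 ⇒ order 3.
b·(c∘Ac): (-40752/216239)·1309/192 + (-173580/216239)·(-761/792) = -1332593/2594868 ≠ 1/8
b·Ac²: (-40752/216239)·539/144 + (-173580/216239)·(-52979/19008) = 47702057/31138416 ≠ 1/12
b·A²c: (-173580/216239)·(-21/8) = 911295/432478 ≠ 1/24

3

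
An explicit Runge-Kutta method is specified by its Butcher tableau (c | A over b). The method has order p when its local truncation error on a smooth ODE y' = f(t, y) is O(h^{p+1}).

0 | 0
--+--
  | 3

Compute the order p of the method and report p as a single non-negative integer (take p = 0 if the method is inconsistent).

0

b = (3)
c = (0)
Σ b_i: 3·1 = 3 ≠ 1 ⇒ order 0.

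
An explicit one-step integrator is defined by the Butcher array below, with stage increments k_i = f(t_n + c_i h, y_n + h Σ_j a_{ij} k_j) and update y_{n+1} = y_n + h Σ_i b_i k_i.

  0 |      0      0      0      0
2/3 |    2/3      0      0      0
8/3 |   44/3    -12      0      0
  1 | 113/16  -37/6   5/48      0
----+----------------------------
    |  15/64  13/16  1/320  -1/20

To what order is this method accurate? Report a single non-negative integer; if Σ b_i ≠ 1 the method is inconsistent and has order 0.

b = (15/64, 13/16, 1/320, -1/20)
c = (0, 2/3, 8/3, 1)
Ac = (0, 0, -8, -23/6)
Σ b_i: 15/64·1 + 13/16·1 + 1/320·1 + (-1/20)·1 = 1 ✓
b·c: 13/16·2/3 + 1/320·8/3 + (-1/20)·1 = 1/2 ✓
b·c²: 13/16·4/9 + 1/320·64/9 + (-1/20)·1 = 1/3 ✓
b·Ac: 1/320·(-8) + (-1/20)·(-23/6) = 1/6 ✓
b·c³: 13/16·8/27 + 1/320·512/27 + (-1/20)·1 = 1/4 ✓
b·(c∘Ac): 1/320·(-64/3) + (-1/20)·(-23/6) = 1/8 ✓
b·Ac²: 1/320·(-16/3) + (-1/20)·(-2) = 1/12 ✓
b·A²c: (-1/20)·(-5/6) = 1/24 ✓; 4 stages ⇒ order 4.

4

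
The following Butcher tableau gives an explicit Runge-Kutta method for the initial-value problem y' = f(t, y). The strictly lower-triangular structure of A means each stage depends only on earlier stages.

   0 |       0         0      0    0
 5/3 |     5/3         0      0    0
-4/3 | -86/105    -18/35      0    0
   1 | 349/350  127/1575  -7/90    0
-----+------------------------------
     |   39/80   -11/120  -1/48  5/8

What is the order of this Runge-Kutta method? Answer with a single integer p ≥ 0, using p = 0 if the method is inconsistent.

b = (39/80, -11/120, -1/48, 5/8)
c = (0, 5/3, -4/3, 1)
Ac = (0, 0, -6/7, 5/21)
Σ b_i: 39/80·1 + (-11/120)·1 + (-1/48)·1 + 5/8·1 = 1 ✓
b·c: (-11/120)·5/3 + (-1/48)·(-4/3) + 5/8·1 = 1/2 ✓
b·c²: (-11/120)·25/9 + (-1/48)·16/9 + 5/8·1 = 1/3 ✓
b·Ac: (-1/48)·(-6/7) + 5/8·5/21 = 1/6 ✓
b·c³: (-11/120)·125/27 + (-1/48)·(-64/27) + 5/8·1 = 1/4 ✓
b·(c∘Ac): (-1/48)·8/7 + 5/8·5/21 = 1/8 ✓
b·Ac²: (-1/48)·(-10/7) + 5/8·3/35 = 1/12 ✓
b·A²c: 5/8·1/15 = 1/24 ✓; 4 stages ⇒ order 4.

4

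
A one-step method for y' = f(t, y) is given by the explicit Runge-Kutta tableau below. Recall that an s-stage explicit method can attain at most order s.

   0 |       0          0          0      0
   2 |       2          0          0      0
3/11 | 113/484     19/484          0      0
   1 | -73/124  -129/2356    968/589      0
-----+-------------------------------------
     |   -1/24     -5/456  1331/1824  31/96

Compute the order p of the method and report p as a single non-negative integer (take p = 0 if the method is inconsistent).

4

b = (-1/24, -5/456, 1331/1824, 31/96)
c = (0, 2, 3/11, 1)
Ac = (0, 0, 19/242, 21/62)
Σ b_i: (-1/24)·1 + (-5/456)·1 + 1331/1824·1 + 31/96·1 = 1 ✓
b·c: (-5/456)·2 + 1331/1824·3/11 + 31/96·1 = 1/2 ✓
b·c²: (-5/456)·4 + 1331/1824·9/121 + 31/96·1 = 1/3 ✓
b·Ac: 1331/1824·19/242 + 31/96·21/62 = 1/6 ✓
b·c³: (-5/456)·8 + 1331/1824·27/1331 + 31/96·1 = 1/4 ✓
b·(c∘Ac): 1331/1824·57/2662 + 31/96·21/62 = 1/8 ✓
b·Ac²: 1331/1824·19/121 + 31/96·(-3/31) = 1/12 ✓
b·A²c: 31/96·4/31 = 1/24 ✓; 4 stages ⇒ order 4.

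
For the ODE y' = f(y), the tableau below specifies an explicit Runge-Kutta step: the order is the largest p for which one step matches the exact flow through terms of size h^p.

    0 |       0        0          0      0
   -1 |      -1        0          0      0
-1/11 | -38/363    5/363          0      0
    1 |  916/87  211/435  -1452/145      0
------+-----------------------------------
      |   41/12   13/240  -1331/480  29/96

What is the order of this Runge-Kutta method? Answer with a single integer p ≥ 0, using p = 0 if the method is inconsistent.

b = (41/12, 13/240, -1331/480, 29/96)
c = (0, -1, -1/11, 1)
Ac = (0, 0, -5/363, 37/87)
Σ b_i: 41/12·1 + 13/240·1 + (-1331/480)·1 + 29/96·1 = 1 ✓
b·c: 13/240·(-1) + (-1331/480)·(-1/11) + 29/96·1 = 1/2 ✓
b·c²: 13/240·1 + (-1331/480)·1/121 + 29/96·1 = 1/3 ✓
b·Ac: (-1331/480)·(-5/363) + 29/96·37/87 = 1/6 ✓
b·c³: 13/240·(-1) + (-1331/480)·(-1/1331) + 29/96·1 = 1/4 ✓
b·(c∘Ac): (-1331/480)·5/3993 + 29/96·37/87 = 1/8 ✓
b·Ac²: (-1331/480)·5/363 + 29/96·35/87 = 1/12 ✓
b·A²c: 29/96·4/29 = 1/24 ✓; 4 stages ⇒ order 4.

4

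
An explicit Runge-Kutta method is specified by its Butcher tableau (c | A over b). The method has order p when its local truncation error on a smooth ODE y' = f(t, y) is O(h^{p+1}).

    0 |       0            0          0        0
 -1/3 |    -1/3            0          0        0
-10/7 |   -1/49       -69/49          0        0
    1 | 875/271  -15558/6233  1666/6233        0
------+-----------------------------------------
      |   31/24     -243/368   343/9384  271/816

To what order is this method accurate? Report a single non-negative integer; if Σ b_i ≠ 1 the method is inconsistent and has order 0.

b = (31/24, -243/368, 343/9384, 271/816)
c = (0, -1/3, -10/7, 1)
Ac = (0, 0, 23/49, 122/271)
Σ b_i: 31/24·1 + (-243/368)·1 + 343/9384·1 + 271/816·1 = 1 ✓
b·c: (-243/368)·(-1/3) + 343/9384·(-10/7) + 271/816·1 = 1/2 ✓
b·c²: (-243/368)·1/9 + 343/9384·100/49 + 271/816·1 = 1/3 ✓
b·Ac: 343/9384·23/49 + 271/816·122/271 = 1/6 ✓
b·c³: (-243/368)·(-1/27) + 343/9384·(-1000/343) + 271/816·1 = 1/4 ✓
b·(c∘Ac): 343/9384·(-230/343) + 271/816·122/271 = 1/8 ✓
b·Ac²: 343/9384·(-23/147) + 271/816·218/813 = 1/12 ✓
b·A²c: 271/816·34/271 = 1/24 ✓; 4 stages ⇒ order 4.

4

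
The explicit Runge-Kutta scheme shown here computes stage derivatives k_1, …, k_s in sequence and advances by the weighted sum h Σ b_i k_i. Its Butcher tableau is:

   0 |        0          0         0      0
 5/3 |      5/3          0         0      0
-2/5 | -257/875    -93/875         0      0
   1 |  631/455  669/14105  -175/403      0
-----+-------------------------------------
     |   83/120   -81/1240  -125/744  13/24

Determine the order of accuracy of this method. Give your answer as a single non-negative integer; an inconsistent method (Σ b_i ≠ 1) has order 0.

4

b = (83/120, -81/1240, -125/744, 13/24)
c = (0, 5/3, -2/5, 1)
Ac = (0, 0, -31/175, 23/91)
Σ b_i: 83/120·1 + (-81/1240)·1 + (-125/744)·1 + 13/24·1 = 1 ✓
b·c: (-81/1240)·5/3 + (-125/744)·(-2/5) + 13/24·1 = 1/2 ✓
b·c²: (-81/1240)·25/9 + (-125/744)·4/25 + 13/24·1 = 1/3 ✓
b·Ac: (-125/744)·(-31/175) + 13/24·23/91 = 1/6 ✓
b·c³: (-81/1240)·125/27 + (-125/744)·(-8/125) + 13/24·1 = 1/4 ✓
b·(c∘Ac): (-125/744)·62/875 + 13/24·23/91 = 1/8 ✓
b·Ac²: (-125/744)·(-31/105) + 13/24·17/273 = 1/12 ✓
b·A²c: 13/24·1/13 = 1/24 ✓; 4 stages ⇒ order 4.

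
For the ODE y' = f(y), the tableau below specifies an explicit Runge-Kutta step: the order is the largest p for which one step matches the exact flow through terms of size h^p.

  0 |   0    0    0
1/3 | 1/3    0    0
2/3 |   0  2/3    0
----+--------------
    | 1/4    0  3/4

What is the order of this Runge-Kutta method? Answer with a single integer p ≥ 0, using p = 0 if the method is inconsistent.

b = (1/4, 0, 3/4)
c = (0, 1/3, 2/3)
Ac = (0, 0, 2/9)
Σ b_i: 1/4·1 + 3/4·1 = 1 ✓
b·c: 3/4·2/3 = 1/2 ✓
b·c²: 3/4·4/9 = 1/3 ✓
b·Ac: 3/4·2/9 = 1/6 ✓; 3 stages ⇒ order 3.

3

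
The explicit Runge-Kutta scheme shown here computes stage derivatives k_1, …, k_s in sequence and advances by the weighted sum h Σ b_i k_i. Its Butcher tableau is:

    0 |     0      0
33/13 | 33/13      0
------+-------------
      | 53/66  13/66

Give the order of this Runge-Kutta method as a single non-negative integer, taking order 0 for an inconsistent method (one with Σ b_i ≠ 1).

b = (53/66, 13/66)
c = (0, 33/13)
Σ b_i: 53/66·1 + 13/66·1 = 1 ✓
b·c: 13/66·33/13 = 1/2 ✓; 2 stages ⇒ order 2.

2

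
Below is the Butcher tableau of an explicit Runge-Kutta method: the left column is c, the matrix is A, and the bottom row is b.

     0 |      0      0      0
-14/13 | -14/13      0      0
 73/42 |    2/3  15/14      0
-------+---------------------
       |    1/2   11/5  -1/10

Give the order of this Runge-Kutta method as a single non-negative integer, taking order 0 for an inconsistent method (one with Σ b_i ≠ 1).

0

b = (1/2, 11/5, -1/10)
c = (0, -14/13, 73/42)
Ac = (0, 0, -15/13)
Σ b_i: 1/2·1 + 11/5·1 + (-1/10)·1 = 13/5 ≠ 1 ⇒ order 0.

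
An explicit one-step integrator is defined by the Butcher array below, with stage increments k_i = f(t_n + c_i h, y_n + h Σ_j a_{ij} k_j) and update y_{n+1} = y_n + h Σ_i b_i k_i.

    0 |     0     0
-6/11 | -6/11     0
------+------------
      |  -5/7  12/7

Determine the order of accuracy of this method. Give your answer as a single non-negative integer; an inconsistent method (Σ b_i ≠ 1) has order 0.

b = (-5/7, 12/7)
c = (0, -6/11)
Σ b_i: (-5/7)·1 + 12/7·1 = 1 ✓
b·c: 12/7·(-6/11) = -72/77 ≠ 1/2 ⇒ order 1.

1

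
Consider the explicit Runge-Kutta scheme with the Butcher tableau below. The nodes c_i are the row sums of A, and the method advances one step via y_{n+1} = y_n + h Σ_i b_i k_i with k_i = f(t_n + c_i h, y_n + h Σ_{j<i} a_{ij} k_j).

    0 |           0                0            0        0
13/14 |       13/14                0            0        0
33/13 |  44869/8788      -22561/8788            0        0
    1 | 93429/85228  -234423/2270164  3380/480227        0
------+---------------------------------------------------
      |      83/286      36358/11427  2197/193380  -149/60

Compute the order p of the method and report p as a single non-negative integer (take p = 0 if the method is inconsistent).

b = (83/286, 36358/11427, 2197/193380, -149/60)
c = (0, 13/14, 33/13, 1)
Ac = (0, 0, -3223/1352, -93/1192)
Σ b_i: 83/286·1 + 36358/11427·1 + 2197/193380·1 + (-149/60)·1 = 1 ✓
b·c: 36358/11427·13/14 + 2197/193380·33/13 + (-149/60)·1 = 1/2 ✓
b·c²: 36358/11427·169/196 + 2197/193380·1089/169 + (-149/60)·1 = 1/3 ✓
b·Ac: 2197/193380·(-3223/1352) + (-149/60)·(-93/1192) = 1/6 ✓
b·c³: 36358/11427·2197/2744 + 2197/193380·35937/2197 + (-149/60)·1 = 1/4 ✓
b·(c∘Ac): 2197/193380·(-106359/17576) + (-149/60)·(-93/1192) = 1/8 ✓
b·Ac²: 2197/193380·(-3223/1456) + (-149/60)·(-729/16688) = 1/12 ✓
b·A²c: (-149/60)·(-5/298) = 1/24 ✓; 4 stages ⇒ order 4.

4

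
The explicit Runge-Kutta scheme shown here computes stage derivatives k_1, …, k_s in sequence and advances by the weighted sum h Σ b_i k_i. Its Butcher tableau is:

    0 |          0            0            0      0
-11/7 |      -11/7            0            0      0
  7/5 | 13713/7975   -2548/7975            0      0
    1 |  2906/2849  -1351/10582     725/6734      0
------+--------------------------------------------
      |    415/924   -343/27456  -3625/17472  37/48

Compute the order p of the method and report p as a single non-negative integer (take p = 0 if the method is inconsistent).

b = (415/924, -343/27456, -3625/17472, 37/48)
c = (0, -11/7, 7/5, 1)
Ac = (0, 0, 364/725, 13/37)
Σ b_i: 415/924·1 + (-343/27456)·1 + (-3625/17472)·1 + 37/48·1 = 1 ✓
b·c: (-343/27456)·(-11/7) + (-3625/17472)·7/5 + 37/48·1 = 1/2 ✓
b·c²: (-343/27456)·121/49 + (-3625/17472)·49/25 + 37/48·1 = 1/3 ✓
b·Ac: (-3625/17472)·364/725 + 37/48·13/37 = 1/6 ✓
b·c³: (-343/27456)·(-1331/343) + (-3625/17472)·343/125 + 37/48·1 = 1/4 ✓
b·(c∘Ac): (-3625/17472)·2548/3625 + 37/48·13/37 = 1/8 ✓
b·Ac²: (-3625/17472)·(-572/725) + 37/48·(-27/259) = 1/12 ✓
b·A²c: 37/48·2/37 = 1/24 ✓; 4 stages ⇒ order 4.

4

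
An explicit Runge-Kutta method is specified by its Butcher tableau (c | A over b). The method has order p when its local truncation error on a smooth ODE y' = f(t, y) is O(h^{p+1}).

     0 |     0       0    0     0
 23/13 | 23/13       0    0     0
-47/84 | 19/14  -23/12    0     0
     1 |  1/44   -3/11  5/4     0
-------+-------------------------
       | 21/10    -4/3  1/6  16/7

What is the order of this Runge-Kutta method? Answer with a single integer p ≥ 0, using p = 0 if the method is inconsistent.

0

b = (21/10, -4/3, 1/6, 16/7)
c = (0, 23/13, -47/84, 1)
Ac = (0, 0, -529/156, -56789/48048)
Σ b_i: 21/10·1 + (-4/3)·1 + 1/6·1 + 16/7·1 = 338/105 ≠ 1 ⇒ order 0.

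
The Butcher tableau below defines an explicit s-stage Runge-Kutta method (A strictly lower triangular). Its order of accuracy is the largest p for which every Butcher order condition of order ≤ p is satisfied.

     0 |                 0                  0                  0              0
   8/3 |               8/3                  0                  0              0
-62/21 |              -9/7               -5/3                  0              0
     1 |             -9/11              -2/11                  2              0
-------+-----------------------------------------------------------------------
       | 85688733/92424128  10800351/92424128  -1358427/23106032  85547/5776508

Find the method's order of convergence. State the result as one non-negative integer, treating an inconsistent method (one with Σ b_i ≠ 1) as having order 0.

b = (85688733/92424128, 10800351/92424128, -1358427/23106032, 85547/5776508)
c = (0, 8/3, -62/21, 1)
Ac = (0, 0, -40/9, -492/77)
Σ b_i: 85688733/92424128·1 + 10800351/92424128·1 + (-1358427/23106032)·1 + 85547/5776508·1 = 1 ✓
b·c: 10800351/92424128·8/3 + (-1358427/23106032)·(-62/21) + 85547/5776508·1 = 1/2 ✓
b·c²: 10800351/92424128·64/9 + (-1358427/23106032)·3844/441 + 85547/5776508·1 = 1/3 ✓
b·Ac: (-1358427/23106032)·(-40/9) + 85547/5776508·(-492/77) = 1/6 ✓
b·c³: 10800351/92424128·512/27 + (-1358427/23106032)·(-238328/9261) + 85547/5776508·1 = 1362412931/363920004 ≠ 1/4 ⇒ order 3.
b·(c∘Ac): (-1358427/23106032)·2480/189 + 85547/5776508·(-492/77) = -11256362/12997143 ≠ 1/8
b·Ac²: (-1358427/23106032)·(-320/27) + 85547/5776508·78296/4851 = 85139974/90980001 ≠ 1/12
b·A²c: 85547/5776508·(-80/9) = -1710940/12997143 ≠ 1/24

3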